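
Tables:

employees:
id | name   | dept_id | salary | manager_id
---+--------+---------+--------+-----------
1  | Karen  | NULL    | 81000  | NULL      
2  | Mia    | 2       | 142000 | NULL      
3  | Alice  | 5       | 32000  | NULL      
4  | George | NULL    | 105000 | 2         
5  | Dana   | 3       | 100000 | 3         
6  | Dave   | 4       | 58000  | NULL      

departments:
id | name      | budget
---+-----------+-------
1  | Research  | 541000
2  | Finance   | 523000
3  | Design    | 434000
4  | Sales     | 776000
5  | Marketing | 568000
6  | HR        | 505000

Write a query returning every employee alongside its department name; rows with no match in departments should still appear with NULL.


LEFT JOIN keeps every row from employees (the left table); where dept_id has no match in departments, the department columns become NULL. Walk through each employee:
  - employee 1 (Karen): dept_id=NULL, no match -> kept with NULL
  - employee 2 (Mia): dept_id=2 -> matches Finance
  - employee 3 (Alice): dept_id=5 -> matches Marketing
  - employee 4 (George): dept_id=NULL, no match -> kept with NULL
  - employee 5 (Dana): dept_id=3 -> matches Design
  - employee 6 (Dave): dept_id=4 -> matches Sales
All 6 rows appear; 2 have NULL department.

SQL:
SELECT a.name, b.name AS department
FROM employees a
LEFT JOIN departments b ON a.dept_id = b.id

Result:
name   | department
-------+-----------
Karen  | NULL      
Mia    | Finance   
Alice  | Marketing 
George | NULL      
Dana   | Design    
Dave   | Sales     


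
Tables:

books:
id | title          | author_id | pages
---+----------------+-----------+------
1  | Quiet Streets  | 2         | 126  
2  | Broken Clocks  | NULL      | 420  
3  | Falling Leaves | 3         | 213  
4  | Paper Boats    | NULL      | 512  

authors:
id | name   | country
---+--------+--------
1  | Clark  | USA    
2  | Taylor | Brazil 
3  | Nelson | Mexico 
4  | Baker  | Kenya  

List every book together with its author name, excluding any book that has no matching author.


INNER JOIN keeps only books rows whose author_id matches an id in authors. Walk through each book:
  - book 1 (Quiet Streets): author_id=2 -> matches Taylor
  - book 2 (Broken Clocks): author_id=NULL, no match -> dropped
  - book 3 (Falling Leaves): author_id=3 -> matches Nelson
  - book 4 (Paper Boats): author_id=NULL, no match -> dropped
So 2 of 4 rows are dropped.

SQL:
SELECT a.title, b.name AS author
FROM books a
INNER JOIN authors b ON a.author_id = b.id

Result:
title          | author
---------------+-------
Quiet Streets  | Taylor
Falling Leaves | Nelson


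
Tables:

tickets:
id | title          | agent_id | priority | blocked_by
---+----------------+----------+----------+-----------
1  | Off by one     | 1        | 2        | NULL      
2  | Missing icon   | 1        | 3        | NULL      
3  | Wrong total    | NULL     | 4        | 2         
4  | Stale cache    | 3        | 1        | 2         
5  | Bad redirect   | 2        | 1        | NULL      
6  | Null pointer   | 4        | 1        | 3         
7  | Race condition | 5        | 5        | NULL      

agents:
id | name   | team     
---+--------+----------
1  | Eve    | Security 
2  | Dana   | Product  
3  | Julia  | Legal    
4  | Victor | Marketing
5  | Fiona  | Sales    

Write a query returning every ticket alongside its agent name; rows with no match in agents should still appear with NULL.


LEFT JOIN keeps every row from tickets (the left table); where agent_id has no match in agents, the agent columns become NULL. Walk through each ticket:
  - ticket 1 (Off by one): agent_id=1 -> matches Eve
  - ticket 2 (Missing icon): agent_id=1 -> matches Eve
  - ticket 3 (Wrong total): agent_id=NULL, no match -> kept with NULL
  - ticket 4 (Stale cache): agent_id=3 -> matches Julia
  - ticket 5 (Bad redirect): agent_id=2 -> matches Dana
  - ticket 6 (Null pointer): agent_id=4 -> matches Victor
  - ticket 7 (Race condition): agent_id=5 -> matches Fiona
All 7 rows appear; 1 has NULL agent.

SQL:
SELECT a.title, b.name AS agent
FROM tickets a
LEFT JOIN agents b ON a.agent_id = b.id

Result:
title          | agent 
---------------+-------
Off by one     | Eve   
Missing icon   | Eve   
Wrong total    | NULL  
Stale cache    | Julia 
Bad redirect   | Dana  
Null pointer   | Victor
Race condition | Fiona 


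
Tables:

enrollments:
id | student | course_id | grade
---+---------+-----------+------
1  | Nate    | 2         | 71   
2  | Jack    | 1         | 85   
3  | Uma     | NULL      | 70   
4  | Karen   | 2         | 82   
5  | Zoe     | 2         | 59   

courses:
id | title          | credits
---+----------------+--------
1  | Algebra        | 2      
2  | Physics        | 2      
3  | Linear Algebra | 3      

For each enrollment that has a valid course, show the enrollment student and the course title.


INNER JOIN keeps only enrollments rows whose course_id matches an id in courses. Walk through each enrollment:
  - enrollment 1 (Nate): course_id=2 -> matches Physics
  - enrollment 2 (Jack): course_id=1 -> matches Algebra
  - enrollment 3 (Uma): course_id=NULL, no match -> dropped
  - enrollment 4 (Karen): course_id=2 -> matches Physics
  - enrollment 5 (Zoe): course_id=2 -> matches Physics
So 1 of 5 rows is dropped.

SQL:
SELECT a.student, b.title AS course
FROM enrollments a
INNER JOIN courses b ON a.course_id = b.id

Result:
student | course 
--------+--------
Nate    | Physics
Jack    | Algebra
Karen   | Physics
Zoe     | Physics


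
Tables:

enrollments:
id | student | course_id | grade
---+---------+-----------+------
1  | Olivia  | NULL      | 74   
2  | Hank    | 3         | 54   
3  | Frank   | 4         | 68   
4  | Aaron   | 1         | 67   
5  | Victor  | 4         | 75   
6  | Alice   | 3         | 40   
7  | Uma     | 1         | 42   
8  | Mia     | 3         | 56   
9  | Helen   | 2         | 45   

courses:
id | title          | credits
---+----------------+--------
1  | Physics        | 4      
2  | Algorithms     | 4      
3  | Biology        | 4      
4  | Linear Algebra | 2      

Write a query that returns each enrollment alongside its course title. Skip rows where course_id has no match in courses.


INNER JOIN keeps only enrollments rows whose course_id matches an id in courses. Walk through each enrollment:
  - enrollment 1 (Olivia): course_id=NULL, no match -> dropped
  - enrollment 2 (Hank): course_id=3 -> matches Biology
  - enrollment 3 (Frank): course_id=4 -> matches Linear Algebra
  - enrollment 4 (Aaron): course_id=1 -> matches Physics
  - enrollment 5 (Victor): course_id=4 -> matches Linear Algebra
  - enrollment 6 (Alice): course_id=3 -> matches Biology
  - enrollment 7 (Uma): course_id=1 -> matches Physics
  - enrollment 8 (Mia): course_id=3 -> matches Biology
  - enrollment 9 (Helen): course_id=2 -> matches Algorithms
So 1 of 9 rows is dropped.

SQL:
SELECT a.student, b.title AS course
FROM enrollments a
INNER JOIN courses b ON a.course_id = b.id

Result:
student | course        
--------+---------------
Hank    | Biology       
Frank   | Linear Algebra
Aaron   | Physics       
Victor  | Linear Algebra
Alice   | Biology       
Uma     | Physics       
Mia     | Biology       
Helen   | Algorithms    


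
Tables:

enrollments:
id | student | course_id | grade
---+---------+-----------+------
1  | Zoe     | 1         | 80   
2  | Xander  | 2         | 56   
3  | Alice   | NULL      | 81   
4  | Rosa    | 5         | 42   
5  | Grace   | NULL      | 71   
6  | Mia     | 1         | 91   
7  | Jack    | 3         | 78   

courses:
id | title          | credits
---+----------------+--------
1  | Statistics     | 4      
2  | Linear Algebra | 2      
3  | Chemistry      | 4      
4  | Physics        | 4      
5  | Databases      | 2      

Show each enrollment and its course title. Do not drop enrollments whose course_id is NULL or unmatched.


LEFT JOIN keeps every row from enrollments (the left table); where course_id has no match in courses, the course columns become NULL. Walk through each enrollment:
  - enrollment 1 (Zoe): course_id=1 -> matches Statistics
  - enrollment 2 (Xander): course_id=2 -> matches Linear Algebra
  - enrollment 3 (Alice): course_id=NULL, no match -> kept with NULL
  - enrollment 4 (Rosa): course_id=5 -> matches Databases
  - enrollment 5 (Grace): course_id=NULL, no match -> kept with NULL
  - enrollment 6 (Mia): course_id=1 -> matches Statistics
  - enrollment 7 (Jack): course_id=3 -> matches Chemistry
All 7 rows appear; 2 have NULL course.

SQL:
SELECT a.student, b.title AS course
FROM enrollments a
LEFT JOIN courses b ON a.course_id = b.id

Result:
student | course        
--------+---------------
Zoe     | Statistics    
Xander  | Linear Algebra
Alice   | NULL          
Rosa    | Databases     
Grace   | NULL          
Mia     | Statistics    
Jack    | Chemistry     


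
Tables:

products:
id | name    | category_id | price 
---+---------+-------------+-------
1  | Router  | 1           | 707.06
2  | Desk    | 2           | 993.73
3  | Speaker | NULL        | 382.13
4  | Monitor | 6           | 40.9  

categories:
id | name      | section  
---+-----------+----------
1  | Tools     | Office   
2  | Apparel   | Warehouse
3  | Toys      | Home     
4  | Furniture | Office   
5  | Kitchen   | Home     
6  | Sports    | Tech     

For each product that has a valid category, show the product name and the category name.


INNER JOIN keeps only products rows whose category_id matches an id in categories. Walk through each product:
  - product 1 (Router): category_id=1 -> matches Tools
  - product 2 (Desk): category_id=2 -> matches Apparel
  - product 3 (Speaker): category_id=NULL, no match -> dropped
  - product 4 (Monitor): category_id=6 -> matches Sports
So 1 of 4 rows is dropped.

SQL:
SELECT a.name, b.name AS category
FROM products a
INNER JOIN categories b ON a.category_id = b.id

Result:
name    | category
--------+---------
Router  | Tools   
Desk    | Apparel 
Monitor | Sports  


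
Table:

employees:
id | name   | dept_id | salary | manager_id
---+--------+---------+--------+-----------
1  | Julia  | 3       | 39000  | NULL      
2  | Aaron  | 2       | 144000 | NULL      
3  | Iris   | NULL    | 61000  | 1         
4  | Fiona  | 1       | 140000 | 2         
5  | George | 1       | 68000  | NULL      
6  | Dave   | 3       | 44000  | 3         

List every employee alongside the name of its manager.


This is a self-join: employees is joined to a second copy of itself, matching each row's manager_id to another row's id. Use LEFT JOIN so rows with manager_id=NULL are kept.
  - employee 1 (Julia): manager_id=NULL -> NULL
  - employee 2 (Aaron): manager_id=NULL -> NULL
  - employee 3 (Iris): manager_id=1 -> Julia
  - employee 4 (Fiona): manager_id=2 -> Aaron
  - employee 5 (George): manager_id=NULL -> NULL
  - employee 6 (Dave): manager_id=3 -> Iris

SQL:
SELECT a.name AS item, b.name AS manager
FROM employees a
LEFT JOIN employees b ON a.manager_id = b.id

Result:
item   | manager
-------+--------
Julia  | NULL   
Aaron  | NULL   
Iris   | Julia  
Fiona  | Aaron  
George | NULL   
Dave   | Iris   


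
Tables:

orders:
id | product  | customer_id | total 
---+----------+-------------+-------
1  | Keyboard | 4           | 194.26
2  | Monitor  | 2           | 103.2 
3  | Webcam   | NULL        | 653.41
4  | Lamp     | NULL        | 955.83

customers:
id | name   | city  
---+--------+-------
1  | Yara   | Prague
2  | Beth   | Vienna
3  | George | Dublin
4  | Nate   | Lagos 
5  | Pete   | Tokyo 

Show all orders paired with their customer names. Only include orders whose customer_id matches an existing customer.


INNER JOIN keeps only orders rows whose customer_id matches an id in customers. Walk through each order:
  - order 1 (Keyboard): customer_id=4 -> matches Nate
  - order 2 (Monitor): customer_id=2 -> matches Beth
  - order 3 (Webcam): customer_id=NULL, no match -> dropped
  - order 4 (Lamp): customer_id=NULL, no match -> dropped
So 2 of 4 rows are dropped.

SQL:
SELECT a.product, b.name AS customer
FROM orders a
INNER JOIN customers b ON a.customer_id = b.id

Result:
product  | customer
---------+---------
Keyboard | Nate    
Monitor  | Beth    


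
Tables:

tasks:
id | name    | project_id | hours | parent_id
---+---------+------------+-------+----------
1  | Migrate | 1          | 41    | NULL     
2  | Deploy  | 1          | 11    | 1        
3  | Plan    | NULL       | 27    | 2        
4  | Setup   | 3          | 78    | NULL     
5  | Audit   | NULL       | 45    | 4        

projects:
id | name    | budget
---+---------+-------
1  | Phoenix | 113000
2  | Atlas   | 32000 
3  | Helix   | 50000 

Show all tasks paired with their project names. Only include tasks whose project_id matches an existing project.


INNER JOIN keeps only tasks rows whose project_id matches an id in projects. Walk through each task:
  - task 1 (Migrate): project_id=1 -> matches Phoenix
  - task 2 (Deploy): project_id=1 -> matches Phoenix
  - task 3 (Plan): project_id=NULL, no match -> dropped
  - task 4 (Setup): project_id=3 -> matches Helix
  - task 5 (Audit): project_id=NULL, no match -> dropped
So 2 of 5 rows are dropped.

SQL:
SELECT a.name, b.name AS project
FROM tasks a
INNER JOIN projects b ON a.project_id = b.id

Result:
name    | project
--------+--------
Migrate | Phoenix
Deploy  | Phoenix
Setup   | Helix  


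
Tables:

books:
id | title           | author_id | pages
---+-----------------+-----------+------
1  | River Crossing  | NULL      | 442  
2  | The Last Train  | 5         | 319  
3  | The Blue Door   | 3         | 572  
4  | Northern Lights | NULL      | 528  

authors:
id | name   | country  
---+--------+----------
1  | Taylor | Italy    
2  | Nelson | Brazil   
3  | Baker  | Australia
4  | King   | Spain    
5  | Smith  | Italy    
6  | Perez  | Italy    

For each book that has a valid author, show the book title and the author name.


INNER JOIN keeps only books rows whose author_id matches an id in authors. Walk through each book:
  - book 1 (River Crossing): author_id=NULL, no match -> dropped
  - book 2 (The Last Train): author_id=5 -> matches Smith
  - book 3 (The Blue Door): author_id=3 -> matches Baker
  - book 4 (Northern Lights): author_id=NULL, no match -> dropped
So 2 of 4 rows are dropped.

SQL:
SELECT a.title, b.name AS author
FROM books a
INNER JOIN authors b ON a.author_id = b.id

Result:
title          | author
---------------+-------
The Last Train | Smith 
The Blue Door  | Baker 


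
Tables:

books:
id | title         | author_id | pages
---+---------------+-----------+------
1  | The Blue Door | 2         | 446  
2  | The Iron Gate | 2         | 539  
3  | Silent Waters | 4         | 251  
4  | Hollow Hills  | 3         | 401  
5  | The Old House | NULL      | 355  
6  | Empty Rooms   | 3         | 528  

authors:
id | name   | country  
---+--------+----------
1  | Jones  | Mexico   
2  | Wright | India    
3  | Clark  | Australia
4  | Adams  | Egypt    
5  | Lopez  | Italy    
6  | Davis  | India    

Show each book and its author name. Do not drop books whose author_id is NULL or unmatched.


LEFT JOIN keeps every row from books (the left table); where author_id has no match in authors, the author columns become NULL. Walk through each book:
  - book 1 (The Blue Door): author_id=2 -> matches Wright
  - book 2 (The Iron Gate): author_id=2 -> matches Wright
  - book 3 (Silent Waters): author_id=4 -> matches Adams
  - book 4 (Hollow Hills): author_id=3 -> matches Clark
  - book 5 (The Old House): author_id=NULL, no match -> kept with NULL
  - book 6 (Empty Rooms): author_id=3 -> matches Clark
All 6 rows appear; 1 has NULL author.

SQL:
SELECT a.title, b.name AS author
FROM books a
LEFT JOIN authors b ON a.author_id = b.id

Result:
title         | author
--------------+-------
The Blue Door | Wright
The Iron Gate | Wright
Silent Waters | Adams 
Hollow Hills  | Clark 
The Old House | NULL  
Empty Rooms   | Clark 


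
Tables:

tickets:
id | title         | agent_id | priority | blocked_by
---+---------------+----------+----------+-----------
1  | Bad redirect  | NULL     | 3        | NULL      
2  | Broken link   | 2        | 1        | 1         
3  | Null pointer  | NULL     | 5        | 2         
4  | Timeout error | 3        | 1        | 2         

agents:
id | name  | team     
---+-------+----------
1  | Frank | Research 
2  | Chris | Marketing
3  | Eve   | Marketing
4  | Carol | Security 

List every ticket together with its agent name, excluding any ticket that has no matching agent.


INNER JOIN keeps only tickets rows whose agent_id matches an id in agents. Walk through each ticket:
  - ticket 1 (Bad redirect): agent_id=NULL, no match -> dropped
  - ticket 2 (Broken link): agent_id=2 -> matches Chris
  - ticket 3 (Null pointer): agent_id=NULL, no match -> dropped
  - ticket 4 (Timeout error): agent_id=3 -> matches Eve
So 2 of 4 rows are dropped.

SQL:
SELECT a.title, b.name AS agent
FROM tickets a
INNER JOIN agents b ON a.agent_id = b.id

Result:
title         | agent
--------------+------
Broken link   | Chris
Timeout error | Eve  


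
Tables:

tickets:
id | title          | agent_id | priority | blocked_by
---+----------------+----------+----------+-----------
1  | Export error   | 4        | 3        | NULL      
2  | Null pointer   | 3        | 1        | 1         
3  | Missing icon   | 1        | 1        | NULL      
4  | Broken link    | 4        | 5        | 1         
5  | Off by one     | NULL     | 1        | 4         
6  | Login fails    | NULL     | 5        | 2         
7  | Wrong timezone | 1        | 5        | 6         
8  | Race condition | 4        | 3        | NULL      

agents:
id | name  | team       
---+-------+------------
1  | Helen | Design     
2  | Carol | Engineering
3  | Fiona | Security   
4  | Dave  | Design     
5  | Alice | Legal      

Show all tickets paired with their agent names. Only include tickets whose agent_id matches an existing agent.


INNER JOIN keeps only tickets rows whose agent_id matches an id in agents. Walk through each ticket:
  - ticket 1 (Export error): agent_id=4 -> matches Dave
  - ticket 2 (Null pointer): agent_id=3 -> matches Fiona
  - ticket 3 (Missing icon): agent_id=1 -> matches Helen
  - ticket 4 (Broken link): agent_id=4 -> matches Dave
  - ticket 5 (Off by one): agent_id=NULL, no match -> dropped
  - ticket 6 (Login fails): agent_id=NULL, no match -> dropped
  - ticket 7 (Wrong timezone): agent_id=1 -> matches Helen
  - ticket 8 (Race condition): agent_id=4 -> matches Dave
So 2 of 8 rows are dropped.

SQL:
SELECT a.title, b.name AS agent
FROM tickets a
INNER JOIN agents b ON a.agent_id = b.id

Result:
title          | agent
---------------+------
Export error   | Dave 
Null pointer   | Fiona
Missing icon   | Helen
Broken link    | Dave 
Wrong timezone | Helen
Race condition | Dave 


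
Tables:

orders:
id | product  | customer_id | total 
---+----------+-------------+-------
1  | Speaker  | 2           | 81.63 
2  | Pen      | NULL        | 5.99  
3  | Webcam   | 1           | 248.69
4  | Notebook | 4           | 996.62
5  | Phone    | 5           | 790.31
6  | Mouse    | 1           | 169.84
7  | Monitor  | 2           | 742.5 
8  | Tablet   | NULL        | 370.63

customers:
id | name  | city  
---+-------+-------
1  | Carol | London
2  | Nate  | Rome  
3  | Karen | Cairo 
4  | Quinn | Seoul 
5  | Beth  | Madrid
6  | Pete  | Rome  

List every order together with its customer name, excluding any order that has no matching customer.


INNER JOIN keeps only orders rows whose customer_id matches an id in customers. Walk through each order:
  - order 1 (Speaker): customer_id=2 -> matches Nate
  - order 2 (Pen): customer_id=NULL, no match -> dropped
  - order 3 (Webcam): customer_id=1 -> matches Carol
  - order 4 (Notebook): customer_id=4 -> matches Quinn
  - order 5 (Phone): customer_id=5 -> matches Beth
  - order 6 (Mouse): customer_id=1 -> matches Carol
  - order 7 (Monitor): customer_id=2 -> matches Nate
  - order 8 (Tablet): customer_id=NULL, no match -> dropped
So 2 of 8 rows are dropped.

SQL:
SELECT a.product, b.name AS customer
FROM orders a
INNER JOIN customers b ON a.customer_id = b.id

Result:
product  | customer
---------+---------
Speaker  | Nate    
Webcam   | Carol   
Notebook | Quinn   
Phone    | Beth    
Mouse    | Carol   
Monitor  | Nate    


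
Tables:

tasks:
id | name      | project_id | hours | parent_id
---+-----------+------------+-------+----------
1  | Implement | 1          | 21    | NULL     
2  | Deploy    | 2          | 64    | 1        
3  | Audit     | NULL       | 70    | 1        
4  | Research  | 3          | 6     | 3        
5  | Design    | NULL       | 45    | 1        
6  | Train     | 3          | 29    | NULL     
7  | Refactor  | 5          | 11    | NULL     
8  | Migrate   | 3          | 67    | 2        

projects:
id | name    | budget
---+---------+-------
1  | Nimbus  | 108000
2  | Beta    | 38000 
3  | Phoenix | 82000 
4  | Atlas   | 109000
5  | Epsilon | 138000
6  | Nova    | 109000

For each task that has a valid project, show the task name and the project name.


INNER JOIN keeps only tasks rows whose project_id matches an id in projects. Walk through each task:
  - task 1 (Implement): project_id=1 -> matches Nimbus
  - task 2 (Deploy): project_id=2 -> matches Beta
  - task 3 (Audit): project_id=NULL, no match -> dropped
  - task 4 (Research): project_id=3 -> matches Phoenix
  - task 5 (Design): project_id=NULL, no match -> dropped
  - task 6 (Train): project_id=3 -> matches Phoenix
  - task 7 (Refactor): project_id=5 -> matches Epsilon
  - task 8 (Migrate): project_id=3 -> matches Phoenix
So 2 of 8 rows are dropped.

SQL:
SELECT a.name, b.name AS project
FROM tasks a
INNER JOIN projects b ON a.project_id = b.id

Result:
name      | project
----------+--------
Implement | Nimbus 
Deploy    | Beta   
Research  | Phoenix
Train     | Phoenix
Refactor  | Epsilon
Migrate   | Phoenix


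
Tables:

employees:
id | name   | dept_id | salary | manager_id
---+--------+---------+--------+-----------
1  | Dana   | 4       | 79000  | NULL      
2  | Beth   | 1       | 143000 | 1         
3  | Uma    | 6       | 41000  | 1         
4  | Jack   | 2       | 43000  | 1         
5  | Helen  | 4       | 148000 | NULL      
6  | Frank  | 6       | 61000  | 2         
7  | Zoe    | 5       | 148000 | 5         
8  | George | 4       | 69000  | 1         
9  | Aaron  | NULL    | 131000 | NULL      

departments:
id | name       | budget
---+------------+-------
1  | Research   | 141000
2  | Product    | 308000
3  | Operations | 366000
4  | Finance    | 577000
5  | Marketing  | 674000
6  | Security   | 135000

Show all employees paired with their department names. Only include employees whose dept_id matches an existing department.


INNER JOIN keeps only employees rows whose dept_id matches an id in departments. Walk through each employee:
  - employee 1 (Dana): dept_id=4 -> matches Finance
  - employee 2 (Beth): dept_id=1 -> matches Research
  - employee 3 (Uma): dept_id=6 -> matches Security
  - employee 4 (Jack): dept_id=2 -> matches Product
  - employee 5 (Helen): dept_id=4 -> matches Finance
  - employee 6 (Frank): dept_id=6 -> matches Security
  - employee 7 (Zoe): dept_id=5 -> matches Marketing
  - employee 8 (George): dept_id=4 -> matches Finance
  - employee 9 (Aaron): dept_id=NULL, no match -> dropped
So 1 of 9 rows is dropped.

SQL:
SELECT a.name, b.name AS department
FROM employees a
INNER JOIN departments b ON a.dept_id = b.id

Result:
name   | department
-------+-----------
Dana   | Finance   
Beth   | Research  
Uma    | Security  
Jack   | Product   
Helen  | Finance   
Frank  | Security  
Zoe    | Marketing 
George | Finance   


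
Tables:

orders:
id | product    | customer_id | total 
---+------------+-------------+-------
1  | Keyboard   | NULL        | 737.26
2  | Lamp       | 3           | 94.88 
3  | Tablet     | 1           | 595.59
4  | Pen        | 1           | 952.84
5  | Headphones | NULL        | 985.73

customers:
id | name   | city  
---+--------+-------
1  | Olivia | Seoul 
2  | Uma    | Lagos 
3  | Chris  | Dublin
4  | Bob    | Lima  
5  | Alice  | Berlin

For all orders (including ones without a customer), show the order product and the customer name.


LEFT JOIN keeps every row from orders (the left table); where customer_id has no match in customers, the customer columns become NULL. Walk through each order:
  - order 1 (Keyboard): customer_id=NULL, no match -> kept with NULL
  - order 2 (Lamp): customer_id=3 -> matches Chris
  - order 3 (Tablet): customer_id=1 -> matches Olivia
  - order 4 (Pen): customer_id=1 -> matches Olivia
  - order 5 (Headphones): customer_id=NULL, no match -> kept with NULL
All 5 rows appear; 2 have NULL customer.

SQL:
SELECT a.product, b.name AS customer
FROM orders a
LEFT JOIN customers b ON a.customer_id = b.id

Result:
product    | customer
-----------+---------
Keyboard   | NULL    
Lamp       | Chris   
Tablet     | Olivia  
Pen        | Olivia  
Headphones | NULL    


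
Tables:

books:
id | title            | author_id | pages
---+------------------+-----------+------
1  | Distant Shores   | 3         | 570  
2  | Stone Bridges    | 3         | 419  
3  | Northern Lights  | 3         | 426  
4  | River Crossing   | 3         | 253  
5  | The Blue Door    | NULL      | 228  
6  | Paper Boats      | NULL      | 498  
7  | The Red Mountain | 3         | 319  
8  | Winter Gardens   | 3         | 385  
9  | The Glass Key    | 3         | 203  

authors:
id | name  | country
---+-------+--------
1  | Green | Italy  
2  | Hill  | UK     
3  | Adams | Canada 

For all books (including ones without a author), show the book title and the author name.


LEFT JOIN keeps every row from books (the left table); where author_id has no match in authors, the author columns become NULL. Walk through each book:
  - book 1 (Distant Shores): author_id=3 -> matches Adams
  - book 2 (Stone Bridges): author_id=3 -> matches Adams
  - book 3 (Northern Lights): author_id=3 -> matches Adams
  - book 4 (River Crossing): author_id=3 -> matches Adams
  - book 5 (The Blue Door): author_id=NULL, no match -> kept with NULL
  - book 6 (Paper Boats): author_id=NULL, no match -> kept with NULL
  - book 7 (The Red Mountain): author_id=3 -> matches Adams
  - book 8 (Winter Gardens): author_id=3 -> matches Adams
  - book 9 (The Glass Key): author_id=3 -> matches Adams
All 9 rows appear; 2 have NULL author.

SQL:
SELECT a.title, b.name AS author
FROM books a
LEFT JOIN authors b ON a.author_id = b.id

Result:
title            | author
-----------------+-------
Distant Shores   | Adams 
Stone Bridges    | Adams 
Northern Lights  | Adams 
River Crossing   | Adams 
The Blue Door    | NULL  
Paper Boats      | NULL  
The Red Mountain | Adams 
Winter Gardens   | Adams 
The Glass Key    | Adams 


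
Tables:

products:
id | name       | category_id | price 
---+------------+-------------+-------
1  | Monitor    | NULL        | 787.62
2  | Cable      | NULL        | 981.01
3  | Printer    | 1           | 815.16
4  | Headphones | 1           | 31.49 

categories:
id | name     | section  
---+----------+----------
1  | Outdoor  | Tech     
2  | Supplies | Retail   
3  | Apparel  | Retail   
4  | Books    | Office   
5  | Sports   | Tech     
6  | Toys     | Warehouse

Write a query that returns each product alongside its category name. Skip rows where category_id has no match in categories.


INNER JOIN keeps only products rows whose category_id matches an id in categories. Walk through each product:
  - product 1 (Monitor): category_id=NULL, no match -> dropped
  - product 2 (Cable): category_id=NULL, no match -> dropped
  - product 3 (Printer): category_id=1 -> matches Outdoor
  - product 4 (Headphones): category_id=1 -> matches Outdoor
So 2 of 4 rows are dropped.

SQL:
SELECT a.name, b.name AS category
FROM products a
INNER JOIN categories b ON a.category_id = b.id

Result:
name       | category
-----------+---------
Printer    | Outdoor 
Headphones | Outdoor 


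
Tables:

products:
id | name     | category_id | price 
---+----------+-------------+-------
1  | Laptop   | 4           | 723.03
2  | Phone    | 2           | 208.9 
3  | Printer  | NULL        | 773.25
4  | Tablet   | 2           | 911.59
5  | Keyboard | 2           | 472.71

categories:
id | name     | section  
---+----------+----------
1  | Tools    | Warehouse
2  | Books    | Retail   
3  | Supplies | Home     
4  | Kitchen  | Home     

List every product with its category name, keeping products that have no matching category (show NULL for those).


LEFT JOIN keeps every row from products (the left table); where category_id has no match in categories, the category columns become NULL. Walk through each product:
  - product 1 (Laptop): category_id=4 -> matches Kitchen
  - product 2 (Phone): category_id=2 -> matches Books
  - product 3 (Printer): category_id=NULL, no match -> kept with NULL
  - product 4 (Tablet): category_id=2 -> matches Books
  - product 5 (Keyboard): category_id=2 -> matches Books
All 5 rows appear; 1 has NULL category.

SQL:
SELECT a.name, b.name AS category
FROM products a
LEFT JOIN categories b ON a.category_id = b.id

Result:
name     | category
---------+---------
Laptop   | Kitchen 
Phone    | Books   
Printer  | NULL    
Tablet   | Books   
Keyboard | Books   


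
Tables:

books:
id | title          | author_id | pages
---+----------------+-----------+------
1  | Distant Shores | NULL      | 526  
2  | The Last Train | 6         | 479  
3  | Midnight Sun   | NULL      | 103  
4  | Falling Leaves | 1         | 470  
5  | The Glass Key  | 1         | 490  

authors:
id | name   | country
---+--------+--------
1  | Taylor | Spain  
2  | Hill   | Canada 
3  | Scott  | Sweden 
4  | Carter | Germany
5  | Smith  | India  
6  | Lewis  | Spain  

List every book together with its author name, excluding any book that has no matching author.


INNER JOIN keeps only books rows whose author_id matches an id in authors. Walk through each book:
  - book 1 (Distant Shores): author_id=NULL, no match -> dropped
  - book 2 (The Last Train): author_id=6 -> matches Lewis
  - book 3 (Midnight Sun): author_id=NULL, no match -> dropped
  - book 4 (Falling Leaves): author_id=1 -> matches Taylor
  - book 5 (The Glass Key): author_id=1 -> matches Taylor
So 2 of 5 rows are dropped.

SQL:
SELECT a.title, b.name AS author
FROM books a
INNER JOIN authors b ON a.author_id = b.id

Result:
title          | author
---------------+-------
The Last Train | Lewis 
Falling Leaves | Taylor
The Glass Key  | Taylor


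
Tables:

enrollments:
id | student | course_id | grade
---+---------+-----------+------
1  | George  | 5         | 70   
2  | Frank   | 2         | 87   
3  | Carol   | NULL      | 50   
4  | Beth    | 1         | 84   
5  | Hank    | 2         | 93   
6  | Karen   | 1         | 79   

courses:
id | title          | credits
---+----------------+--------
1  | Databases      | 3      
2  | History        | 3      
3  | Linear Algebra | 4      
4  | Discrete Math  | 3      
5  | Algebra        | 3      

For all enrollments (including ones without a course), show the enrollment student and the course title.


LEFT JOIN keeps every row from enrollments (the left table); where course_id has no match in courses, the course columns become NULL. Walk through each enrollment:
  - enrollment 1 (George): course_id=5 -> matches Algebra
  - enrollment 2 (Frank): course_id=2 -> matches History
  - enrollment 3 (Carol): course_id=NULL, no match -> kept with NULL
  - enrollment 4 (Beth): course_id=1 -> matches Databases
  - enrollment 5 (Hank): course_id=2 -> matches History
  - enrollment 6 (Karen): course_id=1 -> matches Databases
All 6 rows appear; 1 has NULL course.

SQL:
SELECT a.student, b.title AS course
FROM enrollments a
LEFT JOIN courses b ON a.course_id = b.id

Result:
student | course   
--------+----------
George  | Algebra  
Frank   | History  
Carol   | NULL     
Beth    | Databases
Hank    | History  
Karen   | Databases


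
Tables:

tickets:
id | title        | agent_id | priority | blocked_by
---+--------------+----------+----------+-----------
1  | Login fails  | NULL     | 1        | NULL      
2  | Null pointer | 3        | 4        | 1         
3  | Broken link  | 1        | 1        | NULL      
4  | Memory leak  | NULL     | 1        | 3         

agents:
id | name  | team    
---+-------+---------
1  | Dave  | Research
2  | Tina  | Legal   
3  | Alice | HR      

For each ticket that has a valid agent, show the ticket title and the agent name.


INNER JOIN keeps only tickets rows whose agent_id matches an id in agents. Walk through each ticket:
  - ticket 1 (Login fails): agent_id=NULL, no match -> dropped
  - ticket 2 (Null pointer): agent_id=3 -> matches Alice
  - ticket 3 (Broken link): agent_id=1 -> matches Dave
  - ticket 4 (Memory leak): agent_id=NULL, no match -> dropped
So 2 of 4 rows are dropped.

SQL:
SELECT a.title, b.name AS agent
FROM tickets a
INNER JOIN agents b ON a.agent_id = b.id

Result:
title        | agent
-------------+------
Null pointer | Alice
Broken link  | Dave 


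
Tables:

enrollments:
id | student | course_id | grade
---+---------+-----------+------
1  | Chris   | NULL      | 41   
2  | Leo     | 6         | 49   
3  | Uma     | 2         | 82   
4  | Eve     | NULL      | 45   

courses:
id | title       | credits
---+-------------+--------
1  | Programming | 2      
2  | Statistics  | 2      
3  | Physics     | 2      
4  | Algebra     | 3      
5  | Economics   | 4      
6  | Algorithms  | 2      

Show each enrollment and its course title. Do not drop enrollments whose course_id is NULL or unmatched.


LEFT JOIN keeps every row from enrollments (the left table); where course_id has no match in courses, the course columns become NULL. Walk through each enrollment:
  - enrollment 1 (Chris): course_id=NULL, no match -> kept with NULL
  - enrollment 2 (Leo): course_id=6 -> matches Algorithms
  - enrollment 3 (Uma): course_id=2 -> matches Statistics
  - enrollment 4 (Eve): course_id=NULL, no match -> kept with NULL
All 4 rows appear; 2 have NULL course.

SQL:
SELECT a.student, b.title AS course
FROM enrollments a
LEFT JOIN courses b ON a.course_id = b.id

Result:
student | course    
--------+-----------
Chris   | NULL      
Leo     | Algorithms
Uma     | Statistics
Eve     | NULL      


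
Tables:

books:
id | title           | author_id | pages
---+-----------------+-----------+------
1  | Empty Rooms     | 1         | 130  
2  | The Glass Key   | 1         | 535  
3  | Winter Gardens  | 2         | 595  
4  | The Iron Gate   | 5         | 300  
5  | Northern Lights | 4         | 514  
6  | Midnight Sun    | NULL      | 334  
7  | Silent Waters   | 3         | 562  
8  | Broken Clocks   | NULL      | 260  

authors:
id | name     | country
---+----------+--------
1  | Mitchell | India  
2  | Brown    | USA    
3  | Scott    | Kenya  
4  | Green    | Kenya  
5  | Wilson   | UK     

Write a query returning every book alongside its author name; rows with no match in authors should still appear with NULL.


LEFT JOIN keeps every row from books (the left table); where author_id has no match in authors, the author columns become NULL. Walk through each book:
  - book 1 (Empty Rooms): author_id=1 -> matches Mitchell
  - book 2 (The Glass Key): author_id=1 -> matches Mitchell
  - book 3 (Winter Gardens): author_id=2 -> matches Brown
  - book 4 (The Iron Gate): author_id=5 -> matches Wilson
  - book 5 (Northern Lights): author_id=4 -> matches Green
  - book 6 (Midnight Sun): author_id=NULL, no match -> kept with NULL
  - book 7 (Silent Waters): author_id=3 -> matches Scott
  - book 8 (Broken Clocks): author_id=NULL, no match -> kept with NULL
All 8 rows appear; 2 have NULL author.

SQL:
SELECT a.title, b.name AS author
FROM books a
LEFT JOIN authors b ON a.author_id = b.id

Result:
title           | author  
----------------+---------
Empty Rooms     | Mitchell
The Glass Key   | Mitchell
Winter Gardens  | Brown   
The Iron Gate   | Wilson  
Northern Lights | Green   
Midnight Sun    | NULL    
Silent Waters   | Scott   
Broken Clocks   | NULL    


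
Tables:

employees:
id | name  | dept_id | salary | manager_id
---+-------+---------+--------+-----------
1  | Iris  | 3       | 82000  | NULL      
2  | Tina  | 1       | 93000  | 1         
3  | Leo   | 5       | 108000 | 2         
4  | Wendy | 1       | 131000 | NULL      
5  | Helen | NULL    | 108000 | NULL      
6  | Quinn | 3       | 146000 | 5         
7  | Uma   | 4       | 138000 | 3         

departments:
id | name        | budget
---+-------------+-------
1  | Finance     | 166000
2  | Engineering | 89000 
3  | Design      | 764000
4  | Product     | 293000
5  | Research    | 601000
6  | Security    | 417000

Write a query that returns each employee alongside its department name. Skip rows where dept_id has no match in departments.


INNER JOIN keeps only employees rows whose dept_id matches an id in departments. Walk through each employee:
  - employee 1 (Iris): dept_id=3 -> matches Design
  - employee 2 (Tina): dept_id=1 -> matches Finance
  - employee 3 (Leo): dept_id=5 -> matches Research
  - employee 4 (Wendy): dept_id=1 -> matches Finance
  - employee 5 (Helen): dept_id=NULL, no match -> dropped
  - employee 6 (Quinn): dept_id=3 -> matches Design
  - employee 7 (Uma): dept_id=4 -> matches Product
So 1 of 7 rows is dropped.

SQL:
SELECT a.name, b.name AS department
FROM employees a
INNER JOIN departments b ON a.dept_id = b.id

Result:
name  | department
------+-----------
Iris  | Design    
Tina  | Finance   
Leo   | Research  
Wendy | Finance   
Quinn | Design    
Uma   | Product   


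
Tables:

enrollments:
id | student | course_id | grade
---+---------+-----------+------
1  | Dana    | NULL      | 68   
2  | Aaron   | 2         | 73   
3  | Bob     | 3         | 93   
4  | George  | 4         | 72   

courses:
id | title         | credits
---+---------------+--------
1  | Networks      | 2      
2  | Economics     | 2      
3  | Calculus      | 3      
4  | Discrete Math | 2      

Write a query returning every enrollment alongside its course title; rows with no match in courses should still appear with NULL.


LEFT JOIN keeps every row from enrollments (the left table); where course_id has no match in courses, the course columns become NULL. Walk through each enrollment:
  - enrollment 1 (Dana): course_id=NULL, no match -> kept with NULL
  - enrollment 2 (Aaron): course_id=2 -> matches Economics
  - enrollment 3 (Bob): course_id=3 -> matches Calculus
  - enrollment 4 (George): course_id=4 -> matches Discrete Math
All 4 rows appear; 1 has NULL course.

SQL:
SELECT a.student, b.title AS course
FROM enrollments a
LEFT JOIN courses b ON a.course_id = b.id

Result:
student | course       
--------+--------------
Dana    | NULL         
Aaron   | Economics    
Bob     | Calculus     
George  | Discrete Math


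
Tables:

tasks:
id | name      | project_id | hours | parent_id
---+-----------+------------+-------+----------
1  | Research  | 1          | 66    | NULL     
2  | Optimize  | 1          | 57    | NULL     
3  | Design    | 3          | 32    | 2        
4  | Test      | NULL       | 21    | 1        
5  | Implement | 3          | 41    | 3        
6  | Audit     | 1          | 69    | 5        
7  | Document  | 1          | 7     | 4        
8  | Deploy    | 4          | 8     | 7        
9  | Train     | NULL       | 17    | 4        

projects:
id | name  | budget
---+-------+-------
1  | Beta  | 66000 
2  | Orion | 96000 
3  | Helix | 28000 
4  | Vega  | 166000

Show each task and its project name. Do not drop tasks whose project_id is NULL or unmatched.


LEFT JOIN keeps every row from tasks (the left table); where project_id has no match in projects, the project columns become NULL. Walk through each task:
  - task 1 (Research): project_id=1 -> matches Beta
  - task 2 (Optimize): project_id=1 -> matches Beta
  - task 3 (Design): project_id=3 -> matches Helix
  - task 4 (Test): project_id=NULL, no match -> kept with NULL
  - task 5 (Implement): project_id=3 -> matches Helix
  - task 6 (Audit): project_id=1 -> matches Beta
  - task 7 (Document): project_id=1 -> matches Beta
  - task 8 (Deploy): project_id=4 -> matches Vega
  - task 9 (Train): project_id=NULL, no match -> kept with NULL
All 9 rows appear; 2 have NULL project.

SQL:
SELECT a.name, b.name AS project
FROM tasks a
LEFT JOIN projects b ON a.project_id = b.id

Result:
name      | project
----------+--------
Research  | Beta   
Optimize  | Beta   
Design    | Helix  
Test      | NULL   
Implement | Helix  
Audit     | Beta   
Document  | Beta   
Deploy    | Vega   
Train     | NULL   
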